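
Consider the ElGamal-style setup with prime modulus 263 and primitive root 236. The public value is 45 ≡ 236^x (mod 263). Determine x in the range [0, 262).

157

Baby-step giant-step with m = ceil(sqrt(262)) = 17.
Baby table (236^j mod 263 for j=0..16):
  0:1  1:236  2:203  3:42  4:181  5:110  6:186  7:238
  8:149  9:185  10:2  11:209  12:143  13:84  14:99  15:220
  16:109
Giant step factor: 236^(-17) ≡ 142 (mod 263).
Scan 45·142^i mod 263 for i = 0, 1, …:
  i=0: 45   i=1: 78   i=2: 30   i=3: 52
  i=4: 20   i=5: 210   i=6: 101   i=7: 140
  i=8: 155   i=9: 181
Match at i=9, j=4: x = 9·17 + 4 = 157.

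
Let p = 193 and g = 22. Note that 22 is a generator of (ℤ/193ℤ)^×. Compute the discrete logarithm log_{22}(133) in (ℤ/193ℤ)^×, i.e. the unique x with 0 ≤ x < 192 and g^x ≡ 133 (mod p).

33

Baby-step giant-step with m = ceil(sqrt(192)) = 14.
Baby table (22^j mod 193 for j=0..13):
  0:1  1:22  2:98  3:33  4:147  5:146  6:124  7:26
  8:186  9:39  10:86  11:155  12:129  13:136
Giant step factor: 22^(-14) ≡ 2 (mod 193).
Scan 133·2^i mod 193 for i = 0, 1, …:
  i=0: 133   i=1: 73   i=2: 146
Match at i=2, j=5: x = 2·14 + 5 = 33.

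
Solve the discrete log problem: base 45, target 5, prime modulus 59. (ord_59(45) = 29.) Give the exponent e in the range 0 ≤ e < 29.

11

Successive powers of 45 modulo 59:
  45^0=1  45^1=45  45^2=19  45^3=29  45^4=7  45^5=20
  45^6=15  45^7=26  45^8=49  45^9=22  45^10=46  45^11=5
So 45^11 ≡ 5 (mod 59), giving e = 11.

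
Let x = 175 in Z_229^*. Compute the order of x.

76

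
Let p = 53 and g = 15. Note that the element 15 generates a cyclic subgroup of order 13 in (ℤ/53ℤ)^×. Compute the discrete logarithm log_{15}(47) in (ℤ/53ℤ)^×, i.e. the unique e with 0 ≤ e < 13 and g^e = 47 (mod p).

Successive powers of 15 modulo 53:
  15^0=1  15^1=15  15^2=13  15^3=36  15^4=10  15^5=44
  15^6=24  15^7=42  15^8=47
So 15^8 ≡ 47 (mod 53), giving e = 8.

8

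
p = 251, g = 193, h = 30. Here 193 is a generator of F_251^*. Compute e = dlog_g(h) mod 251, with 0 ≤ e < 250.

Baby-step giant-step with m = ceil(sqrt(250)) = 16.
Baby table (193^j mod 251 for j=0..15):
  0:1  1:193  2:101  3:166  4:161  5:200  6:197  7:120
  8:68  9:72  10:91  11:244  12:155  13:46  14:93  15:128
Giant step factor: 193^(-16) ≡ 45 (mod 251).
Scan 30·45^i mod 251 for i = 0, 1, …:
  i=0: 30   i=1: 95   i=2: 8   i=3: 109
  i=4: 136   i=5: 96   i=6: 53   i=7: 126
  i=8: 148   i=9: 134   i=10: 6   i=11: 19
  i=12: 102   i=13: 72
Match at i=13, j=9: e = 13·16 + 9 = 217.

217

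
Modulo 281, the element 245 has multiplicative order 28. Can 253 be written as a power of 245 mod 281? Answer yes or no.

253 ∈ ⟨245⟩ iff 253^28 ≡ 1 (mod 281), since |⟨245⟩| = 28.
253^28 mod 281 = 1.
Since 1 = 1, 253 lies in the subgroup.

yes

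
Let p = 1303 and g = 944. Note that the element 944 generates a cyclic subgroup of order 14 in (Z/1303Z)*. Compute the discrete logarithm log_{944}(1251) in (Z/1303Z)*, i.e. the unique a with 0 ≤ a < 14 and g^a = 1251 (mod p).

3

Successive powers of 944 modulo 1303:
  944^0=1  944^1=944  944^2=1187  944^3=1251
So 944^3 ≡ 1251 (mod 1303), giving a = 3.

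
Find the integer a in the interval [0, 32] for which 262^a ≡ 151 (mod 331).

Compute 262^0 mod 331 = 1, then multiply by 262 repeatedly:
  262^0=1  262^1=262  262^2=127  262^3=174  262^4=241
  262^5=252  262^6=155  262^7=228  262^8=156  262^9=159
  262^10=283  262^11=2  262^12=193  262^13=254  262^14=17
  262^15=151
Found 151 at exponent 15.

15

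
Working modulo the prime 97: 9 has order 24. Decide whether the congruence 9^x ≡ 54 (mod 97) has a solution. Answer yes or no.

yes

⟨9⟩ has order 24; its elements mod 97 are {1, 4, 6, 9, 16, 22, 24, 33, 35, 36, 43, 47, 50, 54, 61, 62, 64, 73, 75, 81, 88, 91, 93, 96}.
54 is in this set.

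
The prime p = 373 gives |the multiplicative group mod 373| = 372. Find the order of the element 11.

The order of 11 must divide p − 1 = 372 = 2^2 · 3 · 31.
Divisors: 1, 2, 3, 4, 6, 12, 31, 62, 93, 124, 186, 372.
Check each in increasing order: 11^1 ≡ 11;  11^2 ≡ 121;  11^3 ≡ 212;  11^4 ≡ 94;  11^6 ≡ 184;  11^12 ≡ 286;  11^31 ≡ 173;  11^62 ≡ 89;  11^93 ≡ 104;  11^124 ≡ 88;  11^186 ≡ 372;  11^372 ≡ 1.
Smallest exponent giving 1 is 372.

372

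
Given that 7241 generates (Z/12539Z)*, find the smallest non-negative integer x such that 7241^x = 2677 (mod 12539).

Baby-step giant-step with m = ceil(sqrt(12538)) = 112.
Baby table (7241^j mod 12539 for j=0..111):
  0:1  1:7241  2:6522  3:3928  4:4196  5:1239  6:6214  7:5642
  8:1660  9:7698  10:5363  11:200  12:6215  13:344  14:8182  15:11626
  16:9559  17:1439  18:12429  19:5986  20:9842  21:6785  22:2383  23:1639
  24:6105  25:6330  26:5485  27:5872  28:11942  29:3078  30:5995  31:12316
  32:2788  33:118  34:1786  35:4717  36:12100  37:6107  38:8273  39:5990
  40:1189  41:7795  42:5556  43:5884  44:11061  45:6108  46:2975  47:12512
  48:5117  49:11991  50:6795  51:12098  52:4164  53:7768  54:10673  55:5336
  56:5317  57:5667  58:7139  59:7741  60:3251  61:4788  62:12112  63:5226
  64:11303  65:2970  66:1385  67:10124  68:4890  69:10893  70:5903  71:10711
  72:4636  73:2373  74:4463  75:3580  76:4667  77:1142  78:6021  79:12497
  80:9353  81:1934  82:10570  83:11853  84:10657  85:2331  86:1277  87:5514
  88:2698  89:456  90:4139  91:2289  92:10630  93:7448  94:729  95:12309
  96:2257  97:4620  98:11907  99:423  100:3427  101:226  102:6396  103:6909
  104:9998  105:7871  106:4156  107:12535  108:8653  109:11529  110:9366  111:8294
Giant step factor: 7241^(-112) ≡ 9804 (mod 12539).
Scan 2677·9804^i mod 12539 for i = 0, 1, …:
  i=0: 2677   i=1: 1181   i=2: 5027   i=3: 6438
  i=4: 9365   i=5: 3902   i=6: 11258   i=7: 5154
  i=8: 10185   i=9: 5683     …   i=98: 1482
  i=99: 9366
Match at i=99, j=110: x = 99·112 + 110 = 11198.

11198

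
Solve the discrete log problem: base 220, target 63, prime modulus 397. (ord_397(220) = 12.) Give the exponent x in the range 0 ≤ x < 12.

Successive powers of 220 modulo 397:
  220^0=1  220^1=220  220^2=363  220^3=63
So 220^3 ≡ 63 (mod 397), giving x = 3.

3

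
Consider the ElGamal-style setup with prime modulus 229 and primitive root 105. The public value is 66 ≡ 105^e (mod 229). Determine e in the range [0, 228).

203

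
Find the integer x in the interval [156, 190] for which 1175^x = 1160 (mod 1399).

164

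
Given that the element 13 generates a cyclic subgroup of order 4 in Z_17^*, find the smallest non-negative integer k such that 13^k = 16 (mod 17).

2

Successive powers of 13 modulo 17:
  13^0=1  13^1=13  13^2=16
So 13^2 ≡ 16 (mod 17), giving k = 2.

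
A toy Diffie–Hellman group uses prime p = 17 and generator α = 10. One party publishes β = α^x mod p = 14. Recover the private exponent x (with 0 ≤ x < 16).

Successive powers of 10 modulo 17:
  10^0=1  10^1=10  10^2=15  10^3=14
So 10^3 ≡ 14 (mod 17), giving x = 3.

3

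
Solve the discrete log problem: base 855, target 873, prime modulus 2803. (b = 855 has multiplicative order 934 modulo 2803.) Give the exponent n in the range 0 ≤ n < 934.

861

Baby-step giant-step with m = ceil(sqrt(934)) = 31.
Baby table (855^j mod 2803 for j=0..30):
  0:1  1:855  2:2245  3:2223  4:231  5:1295  6:40  7:564
  8:104  9:2027  10:831  11:1346  12:1600  13:136  14:1357  15:2596
  16:2407  17:583  18:2334  19:2637  20:1023  21:129  22:978  23:896
  24:861  25:1769  26:1678  27:2357  28:2681  29:2204  30:804
Giant step factor: 855^(-31) ≡ 2447 (mod 2803).
Scan 873·2447^i mod 2803 for i = 0, 1, …:
  i=0: 873   i=1: 345   i=2: 512   i=3: 2726
  i=4: 2185   i=5: 1374   i=6: 1381   i=7: 1692
  i=8: 293   i=9: 2206     …   i=26: 1155
  i=27: 861
Match at i=27, j=24: n = 27·31 + 24 = 861.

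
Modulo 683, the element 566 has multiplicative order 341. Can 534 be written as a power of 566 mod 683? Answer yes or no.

yes

534 ∈ ⟨566⟩ iff 534^341 ≡ 1 (mod 683), since |⟨566⟩| = 341.
534^341 mod 683 = 1.
Since 1 = 1, 534 lies in the subgroup.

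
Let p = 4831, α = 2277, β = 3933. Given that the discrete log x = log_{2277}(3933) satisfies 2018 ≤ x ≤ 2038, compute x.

2020

Compute 2277^2018 mod 4831 = 1966, then multiply by 2277 repeatedly:
  2277^2018=1966  2277^2019=3076  2277^2020=3933
Found 3933 at exponent 2020.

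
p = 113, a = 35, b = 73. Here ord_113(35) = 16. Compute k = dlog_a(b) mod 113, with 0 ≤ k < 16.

13

Successive powers of 35 modulo 113:
  35^0=1  35^1=35  35^2=95  35^3=48  35^4=98  35^5=40
  35^6=44  35^7=71  35^8=112  35^9=78  35^10=18  35^11=65
  35^12=15  35^13=73
So 35^13 ≡ 73 (mod 113), giving k = 13.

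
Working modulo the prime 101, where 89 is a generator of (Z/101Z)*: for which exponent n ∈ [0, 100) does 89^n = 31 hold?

4

Baby-step giant-step with m = ceil(sqrt(100)) = 10.
Baby table (89^j mod 101 for j=0..9):
  0:1  1:89  2:43  3:90  4:31  5:32  6:20  7:63
  8:52  9:83
Giant step factor: 89^(-10) ≡ 65 (mod 101).
Scan 31·65^i mod 101 for i = 0, 1, …:
  i=0: 31
Match at i=0, j=4: n = 0·10 + 4 = 4.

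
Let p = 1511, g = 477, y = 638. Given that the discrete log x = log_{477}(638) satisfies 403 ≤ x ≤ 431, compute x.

Compute 477^403 mod 1511 = 1295, then multiply by 477 repeatedly:
  477^403=1295  477^404=1227  477^405=522  477^406=1190  477^407=1005
  477^408=398  477^409=971  477^410=801  477^411=1305  477^412=1464
  477^413=246  477^414=995  477^415=161  477^416=1247  477^417=996
  477^418=638
Found 638 at exponent 418.

418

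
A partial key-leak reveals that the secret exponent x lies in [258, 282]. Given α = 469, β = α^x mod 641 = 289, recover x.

274

Compute 469^258 mod 641 = 104, then multiply by 469 repeatedly:
  469^258=104  469^259=60  469^260=577  469^261=111  469^262=138
  469^263=622  469^264=63  469^265=61  469^266=405  469^267=209
  469^268=589  469^269=611  469^270=32  469^271=265  469^272=572
  469^273=330  469^274=289
Found 289 at exponent 274.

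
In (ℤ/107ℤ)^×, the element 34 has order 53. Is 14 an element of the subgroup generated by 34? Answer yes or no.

yes

14 ∈ ⟨34⟩ iff 14^53 ≡ 1 (mod 107), since |⟨34⟩| = 53.
14^53 mod 107 = 1.
Since 1 = 1, 14 lies in the subgroup.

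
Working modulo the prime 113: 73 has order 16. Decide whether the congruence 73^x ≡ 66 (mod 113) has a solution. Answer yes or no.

⟨73⟩ has order 16; its elements mod 113 are {1, 15, 18, 35, 40, 42, 44, 48, 65, 69, 71, 73, 78, 95, 98, 112}.
66 is not in this set.

no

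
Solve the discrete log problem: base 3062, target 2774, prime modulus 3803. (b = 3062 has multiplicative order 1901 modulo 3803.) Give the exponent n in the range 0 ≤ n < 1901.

Baby-step giant-step with m = ceil(sqrt(1901)) = 44.
Baby table (3062^j mod 3803 for j=0..43):
  0:1  1:3062  2:1449  3:2540  4:345  5:2959  6:1712  7:1610
  8:1132  9:1651  10:1175  11:212  12:2634  13:2948  14:2257  15:883
  16:3616  17:1659  18:2853  19:395  20:136  21:1905  22:3111  23:3170
  24:1284  25:3109  26:849  27:2189  28:1832  29:159  30:74  31:2211
  32:742  33:1613  34:2712  35:2195  36:1189  37:1247  38:102  39:478
  40:3284  41:476  42:963  43:1381
Giant step factor: 3062^(-44) ≡ 109 (mod 3803).
Scan 2774·109^i mod 3803 for i = 0, 1, …:
  i=0: 2774   i=1: 1929   i=2: 1096   i=3: 1571
  i=4: 104   i=5: 3730   i=6: 3452   i=7: 3574
  i=8: 1660   i=9: 2199   i=10: 102
Match at i=10, j=38: n = 10·44 + 38 = 478.

478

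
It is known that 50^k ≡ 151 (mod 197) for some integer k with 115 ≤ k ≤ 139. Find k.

Compute 50^115 mod 197 = 32, then multiply by 50 repeatedly:
  50^115=32  50^116=24  50^117=18  50^118=112  50^119=84
  50^120=63  50^121=195  50^122=97  50^123=122  50^124=190
  50^125=44  50^126=33  50^127=74  50^128=154  50^129=17
  50^130=62  50^131=145  50^132=158  50^133=20  50^134=15
  50^135=159  50^136=70  50^137=151
Found 151 at exponent 137.

137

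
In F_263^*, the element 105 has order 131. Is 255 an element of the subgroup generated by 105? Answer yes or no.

no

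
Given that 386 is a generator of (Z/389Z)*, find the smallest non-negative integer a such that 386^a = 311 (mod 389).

334

Baby-step giant-step with m = ceil(sqrt(388)) = 20.
Baby table (386^j mod 389 for j=0..19):
  0:1  1:386  2:9  3:362  4:81  5:146  6:340  7:147
  8:337  9:156  10:310  11:237  12:67  13:188  14:214  15:136
  16:370  17:57  18:218  19:124
Giant step factor: 386^(-20) ≡ 206 (mod 389).
Scan 311·206^i mod 389 for i = 0, 1, …:
  i=0: 311   i=1: 270   i=2: 382   i=3: 114
  i=4: 144   i=5: 100   i=6: 372   i=7: 388
  i=8: 183   i=9: 354     …   i=15: 137
  i=16: 214
Match at i=16, j=14: a = 16·20 + 14 = 334.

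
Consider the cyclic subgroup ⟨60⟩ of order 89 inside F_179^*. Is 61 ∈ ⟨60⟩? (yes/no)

61 ∈ ⟨60⟩ iff 61^89 ≡ 1 (mod 179), since |⟨60⟩| = 89.
61^89 mod 179 = 1.
Since 1 = 1, 61 lies in the subgroup.

yes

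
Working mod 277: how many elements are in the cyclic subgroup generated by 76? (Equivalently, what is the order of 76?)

The order of 76 must divide p − 1 = 276 = 2^2 · 3 · 23.
Divisors: 1, 2, 3, 4, 6, 12, 23, 46, 69, 92, 138, 276.
Check each in increasing order: 76^1 ≡ 76;  76^2 ≡ 236;  76^3 ≡ 208;  76^4 ≡ 19;  76^6 ≡ 52;  76^12 ≡ 211;  76^23 ≡ 276;  76^46 ≡ 1.
Smallest exponent giving 1 is 46.

46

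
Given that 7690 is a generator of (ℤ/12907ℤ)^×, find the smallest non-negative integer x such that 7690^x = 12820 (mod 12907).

10129

Baby-step giant-step with m = ceil(sqrt(12906)) = 114.
Baby table (7690^j mod 12907 for j=0..113):
  0:1  1:7690  2:9133  3:5783  4:6655  5:695  6:1052  7:10098
  8:5108  9:4519  10:5466  11:8348  12:9609  13:635  14:4304  15:4212
  16:6617  17:5336  18:2487  19:9763  20:10358  21:3923  22:4211  23:11834
  24:9110  25:9611  26:3108  27:9663  28:2871  29:7020  30:6726  31:4591
  32:4145  33:7667  34:54  35:2236  36:2716  37:2514  38:10881  39:11716
  40:5180  41:3198  42:4785  43:11700  44:11210  45:11954  46:2606  47:8476
  48:90  49:8029  50:8829  51:4190  52:5228  53:10922  54:4331  55:5330
  56:7975  57:6593  58:1474  59:2714  60:41  61:5522  62:150  63:4777
  64:1808  65:2681  66:4411  67:994  68:2916  69:4581  70:4687  71:6686
  72:6759  73:221  74:8673  75:4901  76:250  77:12264  78:11618  79:166
  80:11654  81:5959  82:4860  83:7635  84:12114  85:6841  86:11265  87:8973
  88:1548  89:3866  90:4719  91:7533  92:2154  93:4579  94:2214  95:1327
  96:8100  97:12725  98:7283  99:2797  100:5868  101:2048  102:2580  103:2141
  104:7865  105:12555  106:3590  107:11934  108:3690  109:6514  110:593  111:3999
  112:7836  113:8964
Giant step factor: 7690^(-114) ≡ 7149 (mod 12907).
Scan 12820·7149^i mod 12907 for i = 0, 1, …:
  i=0: 12820   i=1: 10480   i=2: 9292   i=3: 9086
  i=4: 7790   i=5: 9912   i=6: 1458   i=7: 7293
  i=8: 6284   i=9: 7956     …   i=87: 1206
  i=88: 12725
Match at i=88, j=97: x = 88·114 + 97 = 10129.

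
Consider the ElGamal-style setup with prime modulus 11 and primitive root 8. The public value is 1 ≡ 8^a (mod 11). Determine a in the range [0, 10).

0

Successive powers of 8 modulo 11:
  8^0=1
So 8^0 ≡ 1 (mod 11), giving a = 0.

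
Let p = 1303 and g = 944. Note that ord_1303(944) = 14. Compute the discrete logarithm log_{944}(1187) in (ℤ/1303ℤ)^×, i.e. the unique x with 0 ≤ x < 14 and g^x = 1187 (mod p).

2

Successive powers of 944 modulo 1303:
  944^0=1  944^1=944  944^2=1187
So 944^2 ≡ 1187 (mod 1303), giving x = 2.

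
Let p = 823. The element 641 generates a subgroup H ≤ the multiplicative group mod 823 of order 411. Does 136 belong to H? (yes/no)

no

136 ∈ ⟨641⟩ iff 136^411 ≡ 1 (mod 823), since |⟨641⟩| = 411.
136^411 mod 823 = 822.
Since 822 ≠ 1, 136 does not lie in the subgroup.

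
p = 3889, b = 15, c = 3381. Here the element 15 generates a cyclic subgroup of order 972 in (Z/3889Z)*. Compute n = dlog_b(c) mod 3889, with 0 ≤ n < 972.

697

Baby-step giant-step with m = ceil(sqrt(972)) = 32.
Baby table (15^j mod 3889 for j=0..31):
  0:1  1:15  2:225  3:3375  4:68  5:1020  6:3633  7:49
  8:735  9:3247  10:2037  11:3332  12:3312  13:3012  14:2401  15:1014
  16:3543  17:2588  18:3819  19:2839  20:3695  21:979  22:3018  23:2491
  24:2364  25:459  26:2996  27:2161  28:1303  29:100  30:1500  31:3055
Giant step factor: 15^(-32) ≡ 1181 (mod 3889).
Scan 3381·1181^i mod 3889 for i = 0, 1, …:
  i=0: 3381   i=1: 2847   i=2: 2211   i=3: 1672
  i=4: 2909   i=5: 1542   i=6: 1050   i=7: 3348
  i=8: 2764   i=9: 1413     …   i=20: 1963
  i=21: 459
Match at i=21, j=25: n = 21·32 + 25 = 697.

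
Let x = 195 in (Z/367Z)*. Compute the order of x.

The order of 195 must divide p − 1 = 366 = 2 · 3 · 61.
Divisors: 1, 2, 3, 6, 61, 122, 183, 366.
Check each in increasing order: 195^1 ≡ 195;  195^2 ≡ 224;  195^3 ≡ 7;  195^6 ≡ 49;  195^61 ≡ 83;  195^122 ≡ 283;  195^183 ≡ 1.
Smallest exponent giving 1 is 183.

183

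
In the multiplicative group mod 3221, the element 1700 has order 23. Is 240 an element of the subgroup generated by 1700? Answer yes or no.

no

240 ∈ ⟨1700⟩ iff 240^23 ≡ 1 (mod 3221), since |⟨1700⟩| = 23.
240^23 mod 3221 = 1500.
Since 1500 ≠ 1, 240 does not lie in the subgroup.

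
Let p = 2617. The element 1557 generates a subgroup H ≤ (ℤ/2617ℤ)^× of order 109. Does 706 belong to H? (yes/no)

706 ∈ ⟨1557⟩ iff 706^109 ≡ 1 (mod 2617), since |⟨1557⟩| = 109.
706^109 mod 2617 = 1.
Since 1 = 1, 706 lies in the subgroup.

yes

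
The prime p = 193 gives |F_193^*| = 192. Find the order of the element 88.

The order of 88 must divide p − 1 = 192 = 2^6 · 3.
Divisors: 1, 2, 3, 4, 6, 8, 12, 16, 24, 32, 48, 64, 96, 192.
Check each in increasing order: 88^1 ≡ 88;  88^2 ≡ 24;  88^3 ≡ 182;  88^4 ≡ 190;  88^6 ≡ 121;  88^8 ≡ 9;  88^12 ≡ 166;  88^16 ≡ 81;  88^24 ≡ 150;  88^32 ≡ 192;  88^48 ≡ 112;  88^64 ≡ 1.
Smallest exponent giving 1 is 64.

64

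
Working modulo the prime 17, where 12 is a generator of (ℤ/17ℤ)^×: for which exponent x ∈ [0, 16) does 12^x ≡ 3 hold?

Successive powers of 12 modulo 17:
  12^0=1  12^1=12  12^2=8  12^3=11  12^4=13  12^5=3
So 12^5 ≡ 3 (mod 17), giving x = 5.

5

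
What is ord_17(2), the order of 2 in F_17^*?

8

The order of 2 must divide p − 1 = 16 = 2^4.
Divisors: 1, 2, 4, 8, 16.
Check each in increasing order: 2^1 ≡ 2;  2^2 ≡ 4;  2^4 ≡ 16;  2^8 ≡ 1.
Smallest exponent giving 1 is 8.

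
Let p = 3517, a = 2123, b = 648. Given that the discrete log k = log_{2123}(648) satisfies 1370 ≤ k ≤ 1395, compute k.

1377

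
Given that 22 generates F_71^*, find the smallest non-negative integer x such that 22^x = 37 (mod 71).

10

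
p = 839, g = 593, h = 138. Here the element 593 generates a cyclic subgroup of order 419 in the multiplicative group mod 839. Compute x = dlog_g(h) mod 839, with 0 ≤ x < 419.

279

Baby-step giant-step with m = ceil(sqrt(419)) = 21.
Baby table (593^j mod 839 for j=0..20):
  0:1  1:593  2:108  3:280  4:757  5:36  6:373  7:532
  8:12  9:404  10:457  11:4  12:694  13:432  14:281  15:511
  16:144  17:653  18:450  19:48  20:777
Giant step factor: 593^(-21) ≡ 509 (mod 839).
Scan 138·509^i mod 839 for i = 0, 1, …:
  i=0: 138   i=1: 605   i=2: 32   i=3: 347
  i=4: 433   i=5: 579   i=6: 222   i=7: 572
  i=8: 15   i=9: 84   i=10: 806   i=11: 822
  i=12: 576   i=13: 373
Match at i=13, j=6: x = 13·21 + 6 = 279.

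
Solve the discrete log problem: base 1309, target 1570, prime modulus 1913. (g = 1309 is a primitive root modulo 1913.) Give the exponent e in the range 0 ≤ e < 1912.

978

Baby-step giant-step with m = ceil(sqrt(1912)) = 44.
Baby table (1309^j mod 1913 for j=0..43):
  0:1  1:1309  2:1346  3:41  4:105  5:1622  6:1681  7:479
  8:1460  9:53  10:509  11:557  12:260  13:1739  14:1794  15:1095
  16:518  17:860  18:896  19:195  20:826  21:389  22:343  23:1345
  24:645  25:672  26:1581  27:1576  28:770  29:1692  30:1487  31:962
  32:504  33:1664  34:1182  35:1534  36:1269  37:637  38:1678  39:378
  40:1248  41:1843  42:194  43:1430
Giant step factor: 1309^(-44) ≡ 1911 (mod 1913).
Scan 1570·1911^i mod 1913 for i = 0, 1, …:
  i=0: 1570   i=1: 686   i=2: 541   i=3: 831
  i=4: 251   i=5: 1411   i=6: 1004   i=7: 1818
  i=8: 190   i=9: 1533     …   i=21: 702
  i=22: 509
Match at i=22, j=10: e = 22·44 + 10 = 978.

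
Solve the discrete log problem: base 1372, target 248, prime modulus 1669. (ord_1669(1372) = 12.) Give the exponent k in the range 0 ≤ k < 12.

8

Successive powers of 1372 modulo 1669:
  1372^0=1  1372^1=1372  1372^2=1421  1372^3=220  1372^4=1420  1372^5=517
  1372^6=1668  1372^7=297  1372^8=248
So 1372^8 ≡ 248 (mod 1669), giving k = 8.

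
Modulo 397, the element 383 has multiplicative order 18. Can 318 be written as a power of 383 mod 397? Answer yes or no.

318 ∈ ⟨383⟩ iff 318^18 ≡ 1 (mod 397), since |⟨383⟩| = 18.
318^18 mod 397 = 1.
Since 1 = 1, 318 lies in the subgroup.

yes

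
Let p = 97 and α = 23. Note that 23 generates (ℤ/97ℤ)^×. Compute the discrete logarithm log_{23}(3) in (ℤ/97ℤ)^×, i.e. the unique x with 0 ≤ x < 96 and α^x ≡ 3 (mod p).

62

Baby-step giant-step with m = ceil(sqrt(96)) = 10.
Baby table (23^j mod 97 for j=0..9):
  0:1  1:23  2:44  3:42  4:93  5:5  6:18  7:26
  8:16  9:77
Giant step factor: 23^(-10) ≡ 66 (mod 97).
Scan 3·66^i mod 97 for i = 0, 1, …:
  i=0: 3   i=1: 4   i=2: 70   i=3: 61
  i=4: 49   i=5: 33   i=6: 44
Match at i=6, j=2: x = 6·10 + 2 = 62.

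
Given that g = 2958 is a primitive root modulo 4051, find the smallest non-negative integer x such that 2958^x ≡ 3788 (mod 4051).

3123

Baby-step giant-step with m = ceil(sqrt(4050)) = 64.
Baby table (2958^j mod 4051 for j=0..63):
  0:1  1:2958  2:3655  3:3422  4:2878  5:1973  6:2694  7:535
  8:2640  9:2843  10:3769  11:350  12:2295  13:3185  14:2655  15:2652
  16:1880  17:3068  18:904  19:372  20:2555  21:2575  22:970  23:1152
  24:725  25:1571  26:521  27:1738  28:285  29:422  30:568  31:3030
  32:1928  33:3267  34:2151  35:2588  36:2965  37:55  38:650  39:2526
  40:1864  41:301  42:3189  43:2334  44:1068  45:3415  46:2427  47:694
  48:3046  49:644  50:982  51:189  52:24  53:2125  54:2649  55:1108
  56:205  57:2791  58:3891  59:687  60:2595  61:3416  62:1334  63:298
Giant step factor: 2958^(-64) ≡ 2085 (mod 4051).
Scan 3788·2085^i mod 4051 for i = 0, 1, …:
  i=0: 3788   i=1: 2581   i=2: 1657   i=3: 3393
  i=4: 1359   i=5: 1866   i=6: 1650   i=7: 951
  i=8: 1896   i=9: 3435     …   i=47: 3101
  i=48: 189
Match at i=48, j=51: x = 48·64 + 51 = 3123.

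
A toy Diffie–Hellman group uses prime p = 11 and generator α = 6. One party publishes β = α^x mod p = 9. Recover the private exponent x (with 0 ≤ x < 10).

Successive powers of 6 modulo 11:
  6^0=1  6^1=6  6^2=3  6^3=7  6^4=9
So 6^4 ≡ 9 (mod 11), giving x = 4.

4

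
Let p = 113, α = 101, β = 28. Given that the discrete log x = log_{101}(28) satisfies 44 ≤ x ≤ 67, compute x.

64

Compute 101^44 mod 113 = 105, then multiply by 101 repeatedly:
  101^44=105  101^45=96  101^46=91  101^47=38  101^48=109
  101^49=48  101^50=102  101^51=19  101^52=111  101^53=24
  101^54=51  101^55=66  101^56=112  101^57=12  101^58=82
  101^59=33  101^60=56  101^61=6  101^62=41  101^63=73
  101^64=28
Found 28 at exponent 64.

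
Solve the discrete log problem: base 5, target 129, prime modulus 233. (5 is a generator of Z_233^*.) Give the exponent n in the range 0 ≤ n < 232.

10

Successive powers of 5 modulo 233:
  5^0=1  5^1=5  5^2=25  5^3=125  5^4=159  5^5=96
  5^6=14  5^7=70  5^8=117  5^9=119  5^10=129
So 5^10 ≡ 129 (mod 233), giving n = 10.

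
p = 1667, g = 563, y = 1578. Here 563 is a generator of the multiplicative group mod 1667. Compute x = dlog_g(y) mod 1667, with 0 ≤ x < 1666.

Baby-step giant-step with m = ceil(sqrt(1666)) = 41.
Baby table (563^j mod 1667 for j=0..40):
  0:1  1:563  2:239  3:1197  4:443  5:1026  6:856  7:165
  8:1210  9:1094  10:799  11:1414  12:923  13:1212  14:553  15:1277
  16:474  17:142  18:1597  19:598  20:1607  21:1227  22:663  23:1528
  24:92  25:119  26:317  27:102  28:748  29:1040  30:403  31:177
  32:1298  33:628  34:160  35:62  36:1566  37:1482  38:866  39:794
  40:266
Giant step factor: 563^(-41) ≡ 1048 (mod 1667).
Scan 1578·1048^i mod 1667 for i = 0, 1, …:
  i=0: 1578   i=1: 80   i=2: 490   i=3: 84
  i=4: 1348   i=5: 755   i=6: 1082   i=7: 376
  i=8: 636   i=9: 1395   i=10: 1
Match at i=10, j=0: x = 10·41 + 0 = 410.

410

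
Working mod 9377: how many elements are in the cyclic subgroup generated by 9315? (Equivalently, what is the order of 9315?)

32

The order of 9315 must divide p − 1 = 9376 = 2^5 · 293.
Divisors: 1, 2, 4, 8, 16, 32, 293, 586, 1172, 2344, 4688, 9376.
Check each in increasing order: 9315^1 ≡ 9315;  9315^2 ≡ 3844;  9315^4 ≡ 7561;  9315^8 ≡ 6529;  9315^16 ≡ 9376;  9315^32 ≡ 1.
Smallest exponent giving 1 is 32.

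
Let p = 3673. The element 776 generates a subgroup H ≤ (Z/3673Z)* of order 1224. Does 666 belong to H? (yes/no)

no

666 ∈ ⟨776⟩ iff 666^1224 ≡ 1 (mod 3673), since |⟨776⟩| = 1224.
666^1224 mod 3673 = 1151.
Since 1151 ≠ 1, 666 does not lie in the subgroup.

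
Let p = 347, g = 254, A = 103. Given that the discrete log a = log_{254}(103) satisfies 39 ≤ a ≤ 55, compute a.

47

Compute 254^39 mod 347 = 252, then multiply by 254 repeatedly:
  254^39=252  254^40=160  254^41=41  254^42=4  254^43=322
  254^44=243  254^45=303  254^46=275  254^47=103
Found 103 at exponent 47.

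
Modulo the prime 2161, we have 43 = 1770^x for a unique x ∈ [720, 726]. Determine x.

726

Compute 1770^720 mod 2161 = 593, then multiply by 1770 repeatedly:
  1770^720=593  1770^721=1525  1770^722=161  1770^723=1879  1770^724=51
  1770^725=1669  1770^726=43
Found 43 at exponent 726.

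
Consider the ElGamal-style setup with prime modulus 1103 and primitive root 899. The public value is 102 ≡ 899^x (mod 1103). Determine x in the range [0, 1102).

134

Baby-step giant-step with m = ceil(sqrt(1102)) = 34.
Baby table (899^j mod 1103 for j=0..33):
  0:1  1:899  2:805  3:127  4:564  5:759  6:687  7:1036
  8:432  9:112  10:315  11:817  12:988  13:297  14:77  15:837
  16:217  17:955  18:411  19:1087  20:1058  21:356  22:174  23:903
  24:1092  25:38  26:1072  27:809  28:414  29:475  30:164  31:737
  32:763  33:974
Giant step factor: 899^(-34) ≡ 502 (mod 1103).
Scan 102·502^i mod 1103 for i = 0, 1, …:
  i=0: 102   i=1: 466   i=2: 96   i=3: 763
Match at i=3, j=32: x = 3·34 + 32 = 134.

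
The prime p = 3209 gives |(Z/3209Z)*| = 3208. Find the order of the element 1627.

The order of 1627 must divide p − 1 = 3208 = 2^3 · 401.
Divisors: 1, 2, 4, 8, 401, 802, 1604, 3208.
Check each in increasing order: 1627^1 ≡ 1627;  1627^2 ≡ 2913;  1627^4 ≡ 973;  1627^8 ≡ 74;  1627^401 ≡ 3208;  1627^802 ≡ 1.
Smallest exponent giving 1 is 802.

802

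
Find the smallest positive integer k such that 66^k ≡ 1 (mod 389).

The order of 66 must divide p − 1 = 388 = 2^2 · 97.
Divisors: 1, 2, 4, 97, 194, 388.
Check each in increasing order: 66^1 ≡ 66;  66^2 ≡ 77;  66^4 ≡ 94;  66^97 ≡ 1.
Smallest exponent giving 1 is 97.

97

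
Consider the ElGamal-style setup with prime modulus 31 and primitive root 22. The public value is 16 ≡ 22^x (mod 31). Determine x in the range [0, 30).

Successive powers of 22 modulo 31:
  22^0=1  22^1=22  22^2=19  22^3=15  22^4=20  22^5=6
  22^6=8  22^7=21  22^8=28  22^9=27  22^10=5  22^11=17
  22^12=2  22^13=13  22^14=7  22^15=30  22^16=9  22^17=12
  22^18=16
So 22^18 ≡ 16 (mod 31), giving x = 18.

18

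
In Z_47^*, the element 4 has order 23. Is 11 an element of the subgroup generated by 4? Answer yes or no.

11 ∈ ⟨4⟩ iff 11^23 ≡ 1 (mod 47), since |⟨4⟩| = 23.
11^23 mod 47 = 46.
Since 46 ≠ 1, 11 does not lie in the subgroup.

no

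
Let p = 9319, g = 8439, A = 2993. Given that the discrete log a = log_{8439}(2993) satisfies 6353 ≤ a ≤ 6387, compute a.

6383

Compute 8439^6353 mod 9319 = 3435, then multiply by 8439 repeatedly:
  8439^6353=3435  8439^6354=5875  8439^6355=2045  8439^6356=8286  8439^6357=5097
  8439^6358=6398  8439^6359=7755  8439^6360=6427  8439^6361=873  8439^6362=5237
  8439^6363=4345  8439^6364=6509  8439^6365=3265  8439^6366=6371  8439^6367=3558
  8439^6368=144  8439^6369=3746  8439^6370=2446  8439^6371=209  8439^6372=2460
  8439^6373=6527  8439^6374=6063  8439^6375=4347  8439^6376=4749  8439^6377=5111
  8439^6378=3397  8439^6379=2039  8439^6380=4247  8439^6381=8878  8439^6382=6001
  8439^6383=2993
Found 2993 at exponent 6383.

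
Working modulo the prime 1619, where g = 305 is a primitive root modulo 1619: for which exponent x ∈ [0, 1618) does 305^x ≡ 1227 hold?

1186

Baby-step giant-step with m = ceil(sqrt(1618)) = 41.
Baby table (305^j mod 1619 for j=0..40):
  0:1  1:305  2:742  3:1269  4:104  5:959  6:1075  7:837
  8:1102  9:977  10:89  11:1241  12:1278  13:1230  14:1161  15:1163
  16:154  17:19  18:938  19:1146  20:1445  21:357  22:412  23:997
  24:1332  25:1510  26:754  27:72  28:913  29:1616  30:704  31:1012
  32:1050  33:1307  34:361  35:13  36:727  37:1551  38:307  39:1352
  40:1134
Giant step factor: 305^(-41) ≡ 182 (mod 1619).
Scan 1227·182^i mod 1619 for i = 0, 1, …:
  i=0: 1227   i=1: 1511   i=2: 1391   i=3: 598
  i=4: 363   i=5: 1306   i=6: 1318   i=7: 264
  i=8: 1097   i=9: 517     …   i=27: 1594
  i=28: 307
Match at i=28, j=38: x = 28·41 + 38 = 1186.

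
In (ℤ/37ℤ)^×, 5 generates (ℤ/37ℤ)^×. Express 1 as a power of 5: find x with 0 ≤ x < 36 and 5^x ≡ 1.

Successive powers of 5 modulo 37:
  5^0=1
So 5^0 ≡ 1 (mod 37), giving x = 0.

0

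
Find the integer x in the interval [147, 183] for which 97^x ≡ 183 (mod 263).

154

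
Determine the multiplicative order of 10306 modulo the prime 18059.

9029

The order of 10306 must divide p − 1 = 18058 = 2 · 9029.
Divisors: 1, 2, 9029, 18058.
Check each in increasing order: 10306^1 ≡ 10306;  10306^2 ≡ 8657;  10306^9029 ≡ 1.
Smallest exponent giving 1 is 9029.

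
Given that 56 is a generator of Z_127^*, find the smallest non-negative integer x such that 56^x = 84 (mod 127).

32

Baby-step giant-step with m = ceil(sqrt(126)) = 12.
Baby table (56^j mod 127 for j=0..11):
  0:1  1:56  2:88  3:102  4:124  5:86  6:117  7:75
  8:9  9:123  10:30  11:29
Giant step factor: 56^(-12) ≡ 47 (mod 127).
Scan 84·47^i mod 127 for i = 0, 1, …:
  i=0: 84   i=1: 11   i=2: 9
Match at i=2, j=8: x = 2·12 + 8 = 32.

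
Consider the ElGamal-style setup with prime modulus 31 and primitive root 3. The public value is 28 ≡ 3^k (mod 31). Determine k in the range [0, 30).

16

Successive powers of 3 modulo 31:
  3^0=1  3^1=3  3^2=9  3^3=27  3^4=19  3^5=26
  3^6=16  3^7=17  3^8=20  3^9=29  3^10=25  3^11=13
  3^12=8  3^13=24  3^14=10  3^15=30  3^16=28
So 3^16 ≡ 28 (mod 31), giving k = 16.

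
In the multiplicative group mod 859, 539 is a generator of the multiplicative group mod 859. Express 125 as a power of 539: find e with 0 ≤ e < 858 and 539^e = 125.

798

Baby-step giant-step with m = ceil(sqrt(858)) = 30.
Baby table (539^j mod 859 for j=0..29):
  0:1  1:539  2:179  3:273  4:258  5:763  6:655  7:855
  8:421  9:143  10:626  11:686  12:384  13:816  14:16  15:34
  16:287  17:73  18:692  19:182  20:172  21:795  22:723  23:570
  24:567  25:668  26:131  27:171  28:256  29:544
Giant step factor: 539^(-30) ≡ 188 (mod 859).
Scan 125·188^i mod 859 for i = 0, 1, …:
  i=0: 125   i=1: 307   i=2: 163   i=3: 579
  i=4: 618   i=5: 219   i=6: 799   i=7: 746
  i=8: 231   i=9: 478     …   i=25: 223
  i=26: 692
Match at i=26, j=18: e = 26·30 + 18 = 798.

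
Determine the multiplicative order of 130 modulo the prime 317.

316

The order of 130 must divide p − 1 = 316 = 2^2 · 79.
Divisors: 1, 2, 4, 79, 158, 316.
Check each in increasing order: 130^1 ≡ 130;  130^2 ≡ 99;  130^4 ≡ 291;  130^79 ≡ 203;  130^158 ≡ 316;  130^316 ≡ 1.
Smallest exponent giving 1 is 316.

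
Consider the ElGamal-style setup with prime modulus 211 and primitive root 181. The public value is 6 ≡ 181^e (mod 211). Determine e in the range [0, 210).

Baby-step giant-step with m = ceil(sqrt(210)) = 15.
Baby table (181^j mod 211 for j=0..14):
  0:1  1:181  2:56  3:8  4:182  5:26  6:64  7:190
  8:208  9:90  10:43  11:187  12:87  13:133  14:19
Giant step factor: 181^(-15) ≡ 67 (mod 211).
Scan 6·67^i mod 211 for i = 0, 1, …:
  i=0: 6   i=1: 191   i=2: 137   i=3: 106
  i=4: 139   i=5: 29   i=6: 44   i=7: 205
  i=8: 20   i=9: 74   i=10: 105   i=11: 72
  i=12: 182
Match at i=12, j=4: e = 12·15 + 4 = 184.

184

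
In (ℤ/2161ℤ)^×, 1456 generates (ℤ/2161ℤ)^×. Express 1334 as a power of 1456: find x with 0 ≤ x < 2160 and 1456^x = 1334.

1044

Baby-step giant-step with m = ceil(sqrt(2160)) = 47.
Baby table (1456^j mod 2161 for j=0..46):
  0:1  1:1456  2:2156  3:1364  4:25  5:1824  6:2036  7:1685
  8:625  9:219  10:1197  11:1066  12:498  13:1153  14:1832  15:718
  16:1645  17:732  18:419  19:662  20:66  21:1012  22:1831  23:1423
  24:1650  25:1529  26:394  27:999  28:191  29:1488  30:1206  31:1204
  32:453  33:463  34:2057  35:2007  36:520  37:770  38:1722  39:472
  40:34  41:1962  42:1991  43:995  44:850  45:1508  46:72
Giant step factor: 1456^(-47) ≡ 92 (mod 2161).
Scan 1334·92^i mod 2161 for i = 0, 1, …:
  i=0: 1334   i=1: 1712   i=2: 1912   i=3: 863
  i=4: 1600   i=5: 252   i=6: 1574   i=7: 21
  i=8: 1932   i=9: 542     …   i=21: 1117
  i=22: 1197
Match at i=22, j=10: x = 22·47 + 10 = 1044.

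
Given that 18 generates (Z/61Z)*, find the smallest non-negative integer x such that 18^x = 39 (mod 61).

Baby-step giant-step with m = ceil(sqrt(60)) = 8.
Baby table (18^j mod 61 for j=0..7):
  0:1  1:18  2:19  3:37  4:56  5:32  6:27  7:59
Giant step factor: 18^(-8) ≡ 22 (mod 61).
Scan 39·22^i mod 61 for i = 0, 1, …:
  i=0: 39   i=1: 4   i=2: 27
Match at i=2, j=6: x = 2·8 + 6 = 22.

22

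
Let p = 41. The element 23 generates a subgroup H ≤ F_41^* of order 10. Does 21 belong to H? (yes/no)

21 ∈ ⟨23⟩ iff 21^10 ≡ 1 (mod 41), since |⟨23⟩| = 10.
21^10 mod 41 = 40.
Since 40 ≠ 1, 21 does not lie in the subgroup.

no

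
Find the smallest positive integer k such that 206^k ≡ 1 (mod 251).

250

The order of 206 must divide p − 1 = 250 = 2 · 5^3.
Divisors: 1, 2, 5, 10, 25, 50, 125, 250.
Check each in increasing order: 206^1 ≡ 206;  206^2 ≡ 17;  206^5 ≡ 47;  206^10 ≡ 201;  206^25 ≡ 32;  206^50 ≡ 20;  206^125 ≡ 250;  206^250 ≡ 1.
Smallest exponent giving 1 is 250.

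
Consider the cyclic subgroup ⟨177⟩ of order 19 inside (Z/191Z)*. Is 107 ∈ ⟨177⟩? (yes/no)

yes

107 ∈ ⟨177⟩ iff 107^19 ≡ 1 (mod 191), since |⟨177⟩| = 19.
107^19 mod 191 = 1.
Since 1 = 1, 107 lies in the subgroup.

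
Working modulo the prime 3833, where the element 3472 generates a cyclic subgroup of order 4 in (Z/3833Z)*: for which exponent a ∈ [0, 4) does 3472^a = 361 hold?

3

Successive powers of 3472 modulo 3833:
  3472^0=1  3472^1=3472  3472^2=3832  3472^3=361
So 3472^3 ≡ 361 (mod 3833), giving a = 3.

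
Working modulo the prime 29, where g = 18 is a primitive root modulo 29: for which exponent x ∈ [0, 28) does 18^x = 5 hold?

Successive powers of 18 modulo 29:
  18^0=1  18^1=18  18^2=5
So 18^2 ≡ 5 (mod 29), giving x = 2.

2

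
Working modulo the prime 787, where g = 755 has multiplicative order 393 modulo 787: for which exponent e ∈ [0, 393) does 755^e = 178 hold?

Baby-step giant-step with m = ceil(sqrt(393)) = 20.
Baby table (755^j mod 787 for j=0..19):
  0:1  1:755  2:237  3:286  4:292  5:100  6:735  7:90
  8:268  9:81  10:556  11:309  12:343  13:42  14:230  15:510
  16:207  17:459  18:265  19:177
Giant step factor: 755^(-20) ≡ 66 (mod 787).
Scan 178·66^i mod 787 for i = 0, 1, …:
  i=0: 178   i=1: 730   i=2: 173   i=3: 400
  i=4: 429   i=5: 769   i=6: 386   i=7: 292
Match at i=7, j=4: e = 7·20 + 4 = 144.

144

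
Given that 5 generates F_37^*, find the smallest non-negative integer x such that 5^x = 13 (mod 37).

13

Successive powers of 5 modulo 37:
  5^0=1  5^1=5  5^2=25  5^3=14  5^4=33  5^5=17
  5^6=11  5^7=18  5^8=16  5^9=6  5^10=30  5^11=2
  5^12=10  5^13=13
So 5^13 ≡ 13 (mod 37), giving x = 13.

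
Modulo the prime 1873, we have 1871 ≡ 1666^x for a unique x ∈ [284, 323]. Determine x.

314

Compute 1666^284 mod 1873 = 986, then multiply by 1666 repeatedly:
  1666^284=986  1666^285=55  1666^286=1726  1666^287=461  1666^288=96
  1666^289=731  1666^290=396  1666^291=440  1666^292=697  1666^293=1815
  1666^294=768  1666^295=229  1666^296=1295  1666^297=1647  1666^298=1830
  1666^299=1409  1666^300=525  1666^301=1832  1666^302=995  1666^303=65
  1666^304=1529  1666^305=34  1666^306=454  1666^307=1545  1666^308=468
  1666^309=520  1666^310=994  1666^311=272  1666^312=1759  1666^313=1122
  1666^314=1871
Found 1871 at exponent 314.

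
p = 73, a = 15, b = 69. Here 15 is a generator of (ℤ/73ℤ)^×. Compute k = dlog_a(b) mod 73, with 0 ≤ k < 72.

Successive powers of 15 modulo 73:
  15^0=1  15^1=15  15^2=6  15^3=17  15^4=36  15^5=29
  15^6=70  15^7=28  15^8=55  15^9=22  15^10=38  15^11=59
  15^12=9  15^13=62  15^14=54  15^15=7  15^16=32  15^17=42
  15^18=46  15^19=33  15^20=57  15^21=52  15^22=50  15^23=20
  15^24=8  15^25=47  15^26=48  15^27=63  15^28=69
So 15^28 ≡ 69 (mod 73), giving k = 28.

28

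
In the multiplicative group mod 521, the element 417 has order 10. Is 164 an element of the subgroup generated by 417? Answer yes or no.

no

164 ∈ ⟨417⟩ iff 164^10 ≡ 1 (mod 521), since |⟨417⟩| = 10.
164^10 mod 521 = 341.
Since 341 ≠ 1, 164 does not lie in the subgroup.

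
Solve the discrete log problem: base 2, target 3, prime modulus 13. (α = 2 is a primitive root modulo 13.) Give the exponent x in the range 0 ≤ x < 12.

4

Successive powers of 2 modulo 13:
  2^0=1  2^1=2  2^2=4  2^3=8  2^4=3
So 2^4 ≡ 3 (mod 13), giving x = 4.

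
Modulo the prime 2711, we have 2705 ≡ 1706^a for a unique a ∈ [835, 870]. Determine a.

Compute 1706^835 mod 2711 = 2538, then multiply by 1706 repeatedly:
  1706^835=2538  1706^836=361  1706^837=469  1706^838=369  1706^839=562
  1706^840=1789  1706^841=2159  1706^842=1716  1706^843=2327  1706^844=958
  1706^845=2326  1706^846=1963  1706^847=793  1706^848=69  1706^849=1141
  1706^850=48  1706^851=558  1706^852=387  1706^853=1449  1706^854=2273
  1706^855=1008  1706^856=874  1706^857=2705
Found 2705 at exponent 857.

857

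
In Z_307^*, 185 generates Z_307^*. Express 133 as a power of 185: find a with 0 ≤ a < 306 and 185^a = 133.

28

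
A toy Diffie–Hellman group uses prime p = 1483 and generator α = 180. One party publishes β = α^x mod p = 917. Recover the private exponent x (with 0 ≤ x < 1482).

418

Baby-step giant-step with m = ceil(sqrt(1482)) = 39.
Baby table (180^j mod 1483 for j=0..38):
  0:1  1:180  2:1257  3:844  4:654  5:563  6:496  7:300
  8:612  9:418  10:1090  11:444  12:1321  13:500  14:1020  15:1191
  16:828  17:740  18:1213  19:339  20:217  21:502  22:1380  23:739
  24:1033  25:565  26:856  27:1331  28:817  29:243  30:733  31:1436
  32:438  33:241  34:373  35:405  36:233  37:416  38:730
Giant step factor: 180^(-39) ≡ 48 (mod 1483).
Scan 917·48^i mod 1483 for i = 0, 1, …:
  i=0: 917   i=1: 1009   i=2: 976   i=3: 875
  i=4: 476   i=5: 603   i=6: 767   i=7: 1224
  i=8: 915   i=9: 913   i=10: 817
Match at i=10, j=28: x = 10·39 + 28 = 418.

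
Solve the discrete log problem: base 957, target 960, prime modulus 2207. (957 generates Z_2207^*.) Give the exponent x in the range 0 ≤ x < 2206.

827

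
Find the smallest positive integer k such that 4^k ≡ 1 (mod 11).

The order of 4 must divide p − 1 = 10 = 2 · 5.
Divisors: 1, 2, 5, 10.
Check each in increasing order: 4^1 ≡ 4;  4^2 ≡ 5;  4^5 ≡ 1.
Smallest exponent giving 1 is 5.

5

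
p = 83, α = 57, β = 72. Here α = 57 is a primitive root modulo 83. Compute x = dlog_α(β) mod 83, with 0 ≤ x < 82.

35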